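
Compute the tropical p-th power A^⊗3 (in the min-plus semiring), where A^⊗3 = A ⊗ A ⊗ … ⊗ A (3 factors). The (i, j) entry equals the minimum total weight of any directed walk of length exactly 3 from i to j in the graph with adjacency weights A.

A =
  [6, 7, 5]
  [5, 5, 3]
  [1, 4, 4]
A^⊗3 =
  [10, 13, 11]
  [8, 11, 9]
  [7, 10, 10]

Each entry (A^⊗3)_ij equals the minimum over all length-3 walks i = v_0 → v_1 → … → v_3 = j of Σ_t A[v_t][v_{t+1}]. For example, for (i, j) = (0, 2) we minimise over 9 possible intermediate vertex sequences; the minimum is 11, attained along the walk 0 → 2 → 0 → 2.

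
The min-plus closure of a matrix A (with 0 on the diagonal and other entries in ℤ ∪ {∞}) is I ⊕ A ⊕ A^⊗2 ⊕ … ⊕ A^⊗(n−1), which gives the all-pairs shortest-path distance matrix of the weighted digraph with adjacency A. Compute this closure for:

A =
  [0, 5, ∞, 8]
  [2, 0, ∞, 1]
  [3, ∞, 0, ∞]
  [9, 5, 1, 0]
Closure =
  [0, 5, 7, 6]
  [2, 0, 2, 1]
  [3, 8, 0, 9]
  [4, 5, 1, 0]

This is the Floyd-Warshall all-pairs shortest-path computation. For each intermediate vertex k = 0, 1, …, 3, update dist[i][j] ← min(dist[i][j], dist[i][k] + dist[k][j]). The final matrix gives, for each (i, j), the minimum total weight of any directed path from i to j (possibly empty when i = j).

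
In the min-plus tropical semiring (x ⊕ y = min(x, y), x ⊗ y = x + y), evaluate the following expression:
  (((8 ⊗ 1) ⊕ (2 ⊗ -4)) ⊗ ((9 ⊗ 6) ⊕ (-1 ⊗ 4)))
(((8 ⊗ 1) ⊕ (2 ⊗ -4)) ⊗ ((9 ⊗ 6) ⊕ (-1 ⊗ 4))) = 1

Expand innermost to outermost. Recall ⊕ takes the minimum of its arguments and ⊗ takes their sum. Working out the expression (((8 ⊗ 1) ⊕ (2 ⊗ -4)) ⊗ ((9 ⊗ 6) ⊕ (-1 ⊗ 4))) gives 1.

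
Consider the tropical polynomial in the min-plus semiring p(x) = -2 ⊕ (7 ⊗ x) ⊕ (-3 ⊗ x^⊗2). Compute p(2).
p(2) = -2

A tropical monomial a ⊗ x^⊗i evaluates to a + i · x. Evaluating each term at x = 2:
  Term 0 contributes -2 + 0 · 2 = -2
  Term 1 contributes 7 + 1 · 2 = 9
  Term 2 contributes -3 + 2 · 2 = 1
p(2) = ⊕ of these = min[-2, 9, 1] = -2.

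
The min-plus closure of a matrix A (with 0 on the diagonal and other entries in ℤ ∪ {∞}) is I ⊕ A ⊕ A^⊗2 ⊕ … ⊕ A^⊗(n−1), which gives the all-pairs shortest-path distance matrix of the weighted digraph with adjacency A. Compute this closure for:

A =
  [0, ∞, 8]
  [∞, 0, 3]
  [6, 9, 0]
Closure =
  [0, 17, 8]
  [9, 0, 3]
  [6, 9, 0]

This is the Floyd-Warshall all-pairs shortest-path computation. For each intermediate vertex k = 0, 1, …, 2, update dist[i][j] ← min(dist[i][j], dist[i][k] + dist[k][j]). The final matrix gives, for each (i, j), the minimum total weight of any directed path from i to j (possibly empty when i = j).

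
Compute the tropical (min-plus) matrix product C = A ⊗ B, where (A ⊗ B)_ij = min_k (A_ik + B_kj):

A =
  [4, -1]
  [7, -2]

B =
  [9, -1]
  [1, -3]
A ⊗ B =
  [0, -4]
  [-1, -5]

Apply the min-plus product entry-by-entry:
  C[0][0] = min over k of (A[0][0] + B[0][0] = 4 + 9 = 13, A[0][1] + B[1][0] = -1 + 1 = 0) = 0 (attained at k = 1)
  C[0][1] = min over k of (A[0][0] + B[0][1] = 4 + -1 = 3, A[0][1] + B[1][1] = -1 + -3 = -4) = -4 (attained at k = 1)
  C[1][0] = min over k of (A[1][0] + B[0][0] = 7 + 9 = 16, A[1][1] + B[1][0] = -2 + 1 = -1) = -1 (attained at k = 1)
  C[1][1] = min over k of (A[1][0] + B[0][1] = 7 + -1 = 6, A[1][1] + B[1][1] = -2 + -3 = -5) = -5 (attained at k = 1)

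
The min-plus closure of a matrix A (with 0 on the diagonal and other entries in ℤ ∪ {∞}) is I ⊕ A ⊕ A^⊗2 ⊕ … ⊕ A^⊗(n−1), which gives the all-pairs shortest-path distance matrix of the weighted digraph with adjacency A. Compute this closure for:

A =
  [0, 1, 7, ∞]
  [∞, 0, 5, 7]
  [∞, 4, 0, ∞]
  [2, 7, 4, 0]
Closure =
  [0, 1, 6, 8]
  [9, 0, 5, 7]
  [13, 4, 0, 11]
  [2, 3, 4, 0]

This is the Floyd-Warshall all-pairs shortest-path computation. For each intermediate vertex k = 0, 1, …, 3, update dist[i][j] ← min(dist[i][j], dist[i][k] + dist[k][j]). The final matrix gives, for each (i, j), the minimum total weight of any directed path from i to j (possibly empty when i = j).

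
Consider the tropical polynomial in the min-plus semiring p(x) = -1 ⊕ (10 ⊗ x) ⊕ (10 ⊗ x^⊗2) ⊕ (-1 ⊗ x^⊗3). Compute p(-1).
p(-1) = -4

A tropical monomial a ⊗ x^⊗i evaluates to a + i · x. Evaluating each term at x = -1:
  Term 0 contributes -1 + 0 · -1 = -1
  Term 1 contributes 10 + 1 · -1 = 9
  Term 2 contributes 10 + 2 · -1 = 8
  Term 3 contributes -1 + 3 · -1 = -4
p(-1) = ⊕ of these = min[-1, 9, 8, -4] = -4.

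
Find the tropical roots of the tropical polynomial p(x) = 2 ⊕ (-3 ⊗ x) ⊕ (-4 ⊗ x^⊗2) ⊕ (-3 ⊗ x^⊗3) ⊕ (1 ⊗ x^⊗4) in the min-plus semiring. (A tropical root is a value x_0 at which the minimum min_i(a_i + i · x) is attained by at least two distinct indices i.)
Roots: {-4, -1, 1, 5}

Each tropical root is a break point of the lower envelope of the lines y = a_i + i · x (there are 5 lines, with slopes 0, 1, ..., 4). Only the lines that attain the minimum somewhere contribute to roots; other lines are dominated. Here the surviving (envelope) indices are i = 4, i = 3, i = 2, i = 1, i = 0.
Intersections between consecutive envelope lines give the roots: for adjacent envelope indices i < j the intersection is x = (a_i − a_j) / (j − i). Reading off the sorted break points: {-4, -1, 1, 5}.
Verification: at each break x_0, at least two indices attain the minimum of min_i(a_i + i · x_0).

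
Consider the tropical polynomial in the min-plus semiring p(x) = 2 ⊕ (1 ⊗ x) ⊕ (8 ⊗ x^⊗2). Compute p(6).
p(6) = 2

A tropical monomial a ⊗ x^⊗i evaluates to a + i · x. Evaluating each term at x = 6:
  Term 0 contributes 2 + 0 · 6 = 2
  Term 1 contributes 1 + 1 · 6 = 7
  Term 2 contributes 8 + 2 · 6 = 20
p(6) = ⊕ of these = min[2, 7, 20] = 2.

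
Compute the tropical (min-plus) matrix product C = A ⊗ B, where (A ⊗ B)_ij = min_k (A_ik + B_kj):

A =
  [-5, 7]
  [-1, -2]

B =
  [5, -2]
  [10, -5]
A ⊗ B =
  [0, -7]
  [4, -7]

Apply the min-plus product entry-by-entry:
  C[0][0] = min over k of (A[0][0] + B[0][0] = -5 + 5 = 0, A[0][1] + B[1][0] = 7 + 10 = 17) = 0 (attained at k = 0)
  C[0][1] = min over k of (A[0][0] + B[0][1] = -5 + -2 = -7, A[0][1] + B[1][1] = 7 + -5 = 2) = -7 (attained at k = 0)
  C[1][0] = min over k of (A[1][0] + B[0][0] = -1 + 5 = 4, A[1][1] + B[1][0] = -2 + 10 = 8) = 4 (attained at k = 0)
  C[1][1] = min over k of (A[1][0] + B[0][1] = -1 + -2 = -3, A[1][1] + B[1][1] = -2 + -5 = -7) = -7 (attained at k = 1)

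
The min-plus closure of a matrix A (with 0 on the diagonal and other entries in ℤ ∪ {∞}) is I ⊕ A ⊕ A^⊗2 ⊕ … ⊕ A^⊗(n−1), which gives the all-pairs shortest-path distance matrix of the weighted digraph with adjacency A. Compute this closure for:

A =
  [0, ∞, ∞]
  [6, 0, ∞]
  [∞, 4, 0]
Closure =
  [0, ∞, ∞]
  [6, 0, ∞]
  [10, 4, 0]

This is the Floyd-Warshall all-pairs shortest-path computation. For each intermediate vertex k = 0, 1, …, 2, update dist[i][j] ← min(dist[i][j], dist[i][k] + dist[k][j]). The final matrix gives, for each (i, j), the minimum total weight of any directed path from i to j (possibly empty when i = j).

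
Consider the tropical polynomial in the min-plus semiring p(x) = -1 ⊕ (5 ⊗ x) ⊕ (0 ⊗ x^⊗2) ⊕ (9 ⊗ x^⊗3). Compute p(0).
p(0) = -1

A tropical monomial a ⊗ x^⊗i evaluates to a + i · x. Evaluating each term at x = 0:
  Term 0 contributes -1 + 0 · 0 = -1
  Term 1 contributes 5 + 1 · 0 = 5
  Term 2 contributes 0 + 2 · 0 = 0
  Term 3 contributes 9 + 3 · 0 = 9
p(0) = ⊕ of these = min[-1, 5, 0, 9] = -1.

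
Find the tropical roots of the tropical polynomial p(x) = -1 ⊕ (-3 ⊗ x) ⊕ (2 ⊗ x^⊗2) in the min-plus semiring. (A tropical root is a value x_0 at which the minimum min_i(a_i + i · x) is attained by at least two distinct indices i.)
Roots: {-5, 2}

Each tropical root is a break point of the lower envelope of the lines y = a_i + i · x (there are 3 lines, with slopes 0, 1, ..., 2). Only the lines that attain the minimum somewhere contribute to roots; other lines are dominated. Here the surviving (envelope) indices are i = 2, i = 1, i = 0.
Intersections between consecutive envelope lines give the roots: for adjacent envelope indices i < j the intersection is x = (a_i − a_j) / (j − i). Reading off the sorted break points: {-5, 2}.
Verification: at each break x_0, at least two indices attain the minimum of min_i(a_i + i · x_0).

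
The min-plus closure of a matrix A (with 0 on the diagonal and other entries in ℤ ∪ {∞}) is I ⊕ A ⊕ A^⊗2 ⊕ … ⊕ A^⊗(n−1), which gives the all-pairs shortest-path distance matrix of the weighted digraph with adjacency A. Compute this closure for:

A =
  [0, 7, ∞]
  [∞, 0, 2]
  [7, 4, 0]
Closure =
  [0, 7, 9]
  [9, 0, 2]
  [7, 4, 0]

This is the Floyd-Warshall all-pairs shortest-path computation. For each intermediate vertex k = 0, 1, …, 2, update dist[i][j] ← min(dist[i][j], dist[i][k] + dist[k][j]). The final matrix gives, for each (i, j), the minimum total weight of any directed path from i to j (possibly empty when i = j).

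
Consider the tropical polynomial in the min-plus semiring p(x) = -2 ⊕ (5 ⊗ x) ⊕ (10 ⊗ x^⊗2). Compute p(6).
p(6) = -2

A tropical monomial a ⊗ x^⊗i evaluates to a + i · x. Evaluating each term at x = 6:
  Term 0 contributes -2 + 0 · 6 = -2
  Term 1 contributes 5 + 1 · 6 = 11
  Term 2 contributes 10 + 2 · 6 = 22
p(6) = ⊕ of these = min[-2, 11, 22] = -2.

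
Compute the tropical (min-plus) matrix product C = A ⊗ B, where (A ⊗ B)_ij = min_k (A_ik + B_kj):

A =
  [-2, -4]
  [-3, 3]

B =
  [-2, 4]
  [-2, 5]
A ⊗ B =
  [-6, 1]
  [-5, 1]

Apply the min-plus product entry-by-entry:
  C[0][0] = min over k of (A[0][0] + B[0][0] = -2 + -2 = -4, A[0][1] + B[1][0] = -4 + -2 = -6) = -6 (attained at k = 1)
  C[0][1] = min over k of (A[0][0] + B[0][1] = -2 + 4 = 2, A[0][1] + B[1][1] = -4 + 5 = 1) = 1 (attained at k = 1)
  C[1][0] = min over k of (A[1][0] + B[0][0] = -3 + -2 = -5, A[1][1] + B[1][0] = 3 + -2 = 1) = -5 (attained at k = 0)
  C[1][1] = min over k of (A[1][0] + B[0][1] = -3 + 4 = 1, A[1][1] + B[1][1] = 3 + 5 = 8) = 1 (attained at k = 0)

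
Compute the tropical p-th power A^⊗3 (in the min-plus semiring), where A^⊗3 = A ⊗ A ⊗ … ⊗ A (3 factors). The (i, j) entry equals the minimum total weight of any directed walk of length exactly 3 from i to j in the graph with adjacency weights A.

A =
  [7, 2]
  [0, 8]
A^⊗3 =
  [9, 4]
  [2, 9]

Each entry (A^⊗3)_ij equals the minimum over all length-3 walks i = v_0 → v_1 → … → v_3 = j of Σ_t A[v_t][v_{t+1}]. For example, for (i, j) = (0, 1) we minimise over 4 possible intermediate vertex sequences; the minimum is 4, attained along the walk 0 → 1 → 0 → 1.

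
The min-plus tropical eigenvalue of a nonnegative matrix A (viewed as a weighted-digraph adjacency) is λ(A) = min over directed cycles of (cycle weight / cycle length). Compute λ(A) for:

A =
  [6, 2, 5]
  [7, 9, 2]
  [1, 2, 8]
λ(A) = 5/3

Enumerate directed cycles and compute their means (weight / length). Sample:
  cycle 0 → 0: weight = 6, length = 1, mean = 6/1 ≈ 6.000
  cycle 1 → 1: weight = 9, length = 1, mean = 9/1 ≈ 9.000
  cycle 2 → 2: weight = 8, length = 1, mean = 8/1 ≈ 8.000
  cycle 0 → 1 → 0: weight = 9, length = 2, mean = 9/2 ≈ 4.500
  cycle 0 → 2 → 0: weight = 6, length = 2, mean = 6/2 ≈ 3.000
  cycle 1 → 0 → 1: weight = 9, length = 2, mean = 9/2 ≈ 4.500
Minimum mean = 1.667, attained e.g. along the cycle 0 → 1 → 2 → 0 with weight 5 and length 3. So λ(A) = 5/3 = 5/3.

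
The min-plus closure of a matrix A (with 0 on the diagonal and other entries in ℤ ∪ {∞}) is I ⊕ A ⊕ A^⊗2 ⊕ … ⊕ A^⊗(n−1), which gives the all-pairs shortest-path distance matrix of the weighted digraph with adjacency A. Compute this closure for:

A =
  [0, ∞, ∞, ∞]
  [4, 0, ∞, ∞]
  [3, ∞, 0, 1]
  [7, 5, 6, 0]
Closure =
  [0, ∞, ∞, ∞]
  [4, 0, ∞, ∞]
  [3, 6, 0, 1]
  [7, 5, 6, 0]

This is the Floyd-Warshall all-pairs shortest-path computation. For each intermediate vertex k = 0, 1, …, 3, update dist[i][j] ← min(dist[i][j], dist[i][k] + dist[k][j]). The final matrix gives, for each (i, j), the minimum total weight of any directed path from i to j (possibly empty when i = j).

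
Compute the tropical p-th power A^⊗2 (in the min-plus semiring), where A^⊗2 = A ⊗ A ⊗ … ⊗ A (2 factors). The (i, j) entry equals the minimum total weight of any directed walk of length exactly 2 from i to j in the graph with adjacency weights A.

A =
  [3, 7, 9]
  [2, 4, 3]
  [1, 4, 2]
A^⊗2 =
  [6, 10, 10]
  [4, 7, 5]
  [3, 6, 4]

Each entry (A^⊗2)_ij equals the minimum over all length-2 walks i = v_0 → v_1 → … → v_2 = j of Σ_t A[v_t][v_{t+1}]. For example, for (i, j) = (0, 2) we minimise over 3 possible intermediate vertex sequences; the minimum is 10, attained along the walk 0 → 1 → 2.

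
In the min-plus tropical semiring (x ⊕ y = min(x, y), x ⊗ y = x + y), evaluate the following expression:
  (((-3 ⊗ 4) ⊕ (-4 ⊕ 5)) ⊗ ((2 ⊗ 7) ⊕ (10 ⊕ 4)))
(((-3 ⊗ 4) ⊕ (-4 ⊕ 5)) ⊗ ((2 ⊗ 7) ⊕ (10 ⊕ 4))) = 0

Expand innermost to outermost. Recall ⊕ takes the minimum of its arguments and ⊗ takes their sum. Working out the expression (((-3 ⊗ 4) ⊕ (-4 ⊕ 5)) ⊗ ((2 ⊗ 7) ⊕ (10 ⊕ 4))) gives 0.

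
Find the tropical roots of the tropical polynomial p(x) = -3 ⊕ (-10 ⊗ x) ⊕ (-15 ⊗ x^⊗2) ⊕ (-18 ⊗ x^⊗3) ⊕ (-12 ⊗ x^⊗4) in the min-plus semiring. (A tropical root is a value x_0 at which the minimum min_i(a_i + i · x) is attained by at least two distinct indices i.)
Roots: {-6, 3, 5, 7}

Each tropical root is a break point of the lower envelope of the lines y = a_i + i · x (there are 5 lines, with slopes 0, 1, ..., 4). Only the lines that attain the minimum somewhere contribute to roots; other lines are dominated. Here the surviving (envelope) indices are i = 4, i = 3, i = 2, i = 1, i = 0.
Intersections between consecutive envelope lines give the roots: for adjacent envelope indices i < j the intersection is x = (a_i − a_j) / (j − i). Reading off the sorted break points: {-6, 3, 5, 7}.
Verification: at each break x_0, at least two indices attain the minimum of min_i(a_i + i · x_0).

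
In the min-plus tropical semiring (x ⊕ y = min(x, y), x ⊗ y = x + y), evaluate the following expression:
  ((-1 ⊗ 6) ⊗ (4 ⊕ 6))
((-1 ⊗ 6) ⊗ (4 ⊕ 6)) = 9

Expand innermost to outermost. Recall ⊕ takes the minimum of its arguments and ⊗ takes their sum. Working out the expression ((-1 ⊗ 6) ⊗ (4 ⊕ 6)) gives 9.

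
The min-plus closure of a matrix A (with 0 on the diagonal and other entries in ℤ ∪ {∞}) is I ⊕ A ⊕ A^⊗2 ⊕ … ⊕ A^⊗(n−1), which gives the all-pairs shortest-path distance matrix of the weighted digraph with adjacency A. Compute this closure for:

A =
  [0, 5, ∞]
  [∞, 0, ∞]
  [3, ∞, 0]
Closure =
  [0, 5, ∞]
  [∞, 0, ∞]
  [3, 8, 0]

This is the Floyd-Warshall all-pairs shortest-path computation. For each intermediate vertex k = 0, 1, …, 2, update dist[i][j] ← min(dist[i][j], dist[i][k] + dist[k][j]). The final matrix gives, for each (i, j), the minimum total weight of any directed path from i to j (possibly empty when i = j).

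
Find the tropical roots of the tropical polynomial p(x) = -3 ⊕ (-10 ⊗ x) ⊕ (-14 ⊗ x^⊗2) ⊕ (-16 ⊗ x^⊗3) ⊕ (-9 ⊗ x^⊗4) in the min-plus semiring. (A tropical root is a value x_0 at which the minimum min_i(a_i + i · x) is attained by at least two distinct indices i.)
Roots: {-7, 2, 4, 7}

Each tropical root is a break point of the lower envelope of the lines y = a_i + i · x (there are 5 lines, with slopes 0, 1, ..., 4). Only the lines that attain the minimum somewhere contribute to roots; other lines are dominated. Here the surviving (envelope) indices are i = 4, i = 3, i = 2, i = 1, i = 0.
Intersections between consecutive envelope lines give the roots: for adjacent envelope indices i < j the intersection is x = (a_i − a_j) / (j − i). Reading off the sorted break points: {-7, 2, 4, 7}.
Verification: at each break x_0, at least two indices attain the minimum of min_i(a_i + i · x_0).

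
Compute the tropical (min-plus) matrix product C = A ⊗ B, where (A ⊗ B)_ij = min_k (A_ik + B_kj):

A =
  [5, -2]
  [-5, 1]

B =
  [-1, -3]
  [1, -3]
A ⊗ B =
  [-1, -5]
  [-6, -8]

Apply the min-plus product entry-by-entry:
  C[0][0] = min over k of (A[0][0] + B[0][0] = 5 + -1 = 4, A[0][1] + B[1][0] = -2 + 1 = -1) = -1 (attained at k = 1)
  C[0][1] = min over k of (A[0][0] + B[0][1] = 5 + -3 = 2, A[0][1] + B[1][1] = -2 + -3 = -5) = -5 (attained at k = 1)
  C[1][0] = min over k of (A[1][0] + B[0][0] = -5 + -1 = -6, A[1][1] + B[1][0] = 1 + 1 = 2) = -6 (attained at k = 0)
  C[1][1] = min over k of (A[1][0] + B[0][1] = -5 + -3 = -8, A[1][1] + B[1][1] = 1 + -3 = -2) = -8 (attained at k = 0)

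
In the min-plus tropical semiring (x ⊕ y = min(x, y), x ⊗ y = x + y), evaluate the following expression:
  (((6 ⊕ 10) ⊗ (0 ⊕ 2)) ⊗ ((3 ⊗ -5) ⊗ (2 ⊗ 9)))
(((6 ⊕ 10) ⊗ (0 ⊕ 2)) ⊗ ((3 ⊗ -5) ⊗ (2 ⊗ 9))) = 15

Expand innermost to outermost. Recall ⊕ takes the minimum of its arguments and ⊗ takes their sum. Working out the expression (((6 ⊕ 10) ⊗ (0 ⊕ 2)) ⊗ ((3 ⊗ -5) ⊗ (2 ⊗ 9))) gives 15.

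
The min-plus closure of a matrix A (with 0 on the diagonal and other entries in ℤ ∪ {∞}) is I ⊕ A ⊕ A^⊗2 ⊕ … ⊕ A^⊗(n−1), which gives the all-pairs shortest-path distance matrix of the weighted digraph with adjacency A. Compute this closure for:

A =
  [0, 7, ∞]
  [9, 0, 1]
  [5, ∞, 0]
Closure =
  [0, 7, 8]
  [6, 0, 1]
  [5, 12, 0]

This is the Floyd-Warshall all-pairs shortest-path computation. For each intermediate vertex k = 0, 1, …, 2, update dist[i][j] ← min(dist[i][j], dist[i][k] + dist[k][j]). The final matrix gives, for each (i, j), the minimum total weight of any directed path from i to j (possibly empty when i = j).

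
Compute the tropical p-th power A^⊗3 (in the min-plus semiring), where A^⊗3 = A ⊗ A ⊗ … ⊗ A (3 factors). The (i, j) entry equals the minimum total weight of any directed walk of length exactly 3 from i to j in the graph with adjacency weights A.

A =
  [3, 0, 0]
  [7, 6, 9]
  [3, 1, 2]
A^⊗3 =
  [5, 3, 3]
  [10, 8, 9]
  [6, 4, 5]

Each entry (A^⊗3)_ij equals the minimum over all length-3 walks i = v_0 → v_1 → … → v_3 = j of Σ_t A[v_t][v_{t+1}]. For example, for (i, j) = (0, 2) we minimise over 9 possible intermediate vertex sequences; the minimum is 3, attained along the walk 0 → 2 → 0 → 2.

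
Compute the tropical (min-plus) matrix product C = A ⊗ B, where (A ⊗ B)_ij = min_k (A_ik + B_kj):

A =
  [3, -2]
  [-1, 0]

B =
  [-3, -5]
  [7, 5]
A ⊗ B =
  [0, -2]
  [-4, -6]

Apply the min-plus product entry-by-entry:
  C[0][0] = min over k of (A[0][0] + B[0][0] = 3 + -3 = 0, A[0][1] + B[1][0] = -2 + 7 = 5) = 0 (attained at k = 0)
  C[0][1] = min over k of (A[0][0] + B[0][1] = 3 + -5 = -2, A[0][1] + B[1][1] = -2 + 5 = 3) = -2 (attained at k = 0)
  C[1][0] = min over k of (A[1][0] + B[0][0] = -1 + -3 = -4, A[1][1] + B[1][0] = 0 + 7 = 7) = -4 (attained at k = 0)
  C[1][1] = min over k of (A[1][0] + B[0][1] = -1 + -5 = -6, A[1][1] + B[1][1] = 0 + 5 = 5) = -6 (attained at k = 0)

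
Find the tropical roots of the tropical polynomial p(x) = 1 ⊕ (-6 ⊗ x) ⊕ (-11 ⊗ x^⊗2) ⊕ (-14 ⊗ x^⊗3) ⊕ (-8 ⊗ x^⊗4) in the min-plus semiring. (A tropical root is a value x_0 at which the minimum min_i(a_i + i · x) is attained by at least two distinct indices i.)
Roots: {-6, 3, 5, 7}

Each tropical root is a break point of the lower envelope of the lines y = a_i + i · x (there are 5 lines, with slopes 0, 1, ..., 4). Only the lines that attain the minimum somewhere contribute to roots; other lines are dominated. Here the surviving (envelope) indices are i = 4, i = 3, i = 2, i = 1, i = 0.
Intersections between consecutive envelope lines give the roots: for adjacent envelope indices i < j the intersection is x = (a_i − a_j) / (j − i). Reading off the sorted break points: {-6, 3, 5, 7}.
Verification: at each break x_0, at least two indices attain the minimum of min_i(a_i + i · x_0).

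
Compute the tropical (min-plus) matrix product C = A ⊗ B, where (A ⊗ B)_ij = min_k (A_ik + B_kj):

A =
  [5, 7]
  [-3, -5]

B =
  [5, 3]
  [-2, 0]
A ⊗ B =
  [5, 7]
  [-7, -5]

Apply the min-plus product entry-by-entry:
  C[0][0] = min over k of (A[0][0] + B[0][0] = 5 + 5 = 10, A[0][1] + B[1][0] = 7 + -2 = 5) = 5 (attained at k = 1)
  C[0][1] = min over k of (A[0][0] + B[0][1] = 5 + 3 = 8, A[0][1] + B[1][1] = 7 + 0 = 7) = 7 (attained at k = 1)
  C[1][0] = min over k of (A[1][0] + B[0][0] = -3 + 5 = 2, A[1][1] + B[1][0] = -5 + -2 = -7) = -7 (attained at k = 1)
  C[1][1] = min over k of (A[1][0] + B[0][1] = -3 + 3 = 0, A[1][1] + B[1][1] = -5 + 0 = -5) = -5 (attained at k = 1)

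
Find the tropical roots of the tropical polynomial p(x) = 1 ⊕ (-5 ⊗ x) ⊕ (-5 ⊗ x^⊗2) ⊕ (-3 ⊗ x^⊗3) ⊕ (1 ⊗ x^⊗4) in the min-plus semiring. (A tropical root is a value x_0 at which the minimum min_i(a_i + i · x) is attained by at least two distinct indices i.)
Roots: {-4, -2, 0, 6}

Each tropical root is a break point of the lower envelope of the lines y = a_i + i · x (there are 5 lines, with slopes 0, 1, ..., 4). Only the lines that attain the minimum somewhere contribute to roots; other lines are dominated. Here the surviving (envelope) indices are i = 4, i = 3, i = 2, i = 1, i = 0.
Intersections between consecutive envelope lines give the roots: for adjacent envelope indices i < j the intersection is x = (a_i − a_j) / (j − i). Reading off the sorted break points: {-4, -2, 0, 6}.
Verification: at each break x_0, at least two indices attain the minimum of min_i(a_i + i · x_0).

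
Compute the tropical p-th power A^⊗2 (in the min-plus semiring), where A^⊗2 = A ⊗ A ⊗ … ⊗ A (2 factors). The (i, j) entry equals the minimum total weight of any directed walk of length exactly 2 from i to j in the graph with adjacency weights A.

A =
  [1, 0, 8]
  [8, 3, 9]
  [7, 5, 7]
A^⊗2 =
  [2, 1, 9]
  [9, 6, 12]
  [8, 7, 14]

Each entry (A^⊗2)_ij equals the minimum over all length-2 walks i = v_0 → v_1 → … → v_2 = j of Σ_t A[v_t][v_{t+1}]. For example, for (i, j) = (0, 2) we minimise over 3 possible intermediate vertex sequences; the minimum is 9, attained along the walk 0 → 0 → 2.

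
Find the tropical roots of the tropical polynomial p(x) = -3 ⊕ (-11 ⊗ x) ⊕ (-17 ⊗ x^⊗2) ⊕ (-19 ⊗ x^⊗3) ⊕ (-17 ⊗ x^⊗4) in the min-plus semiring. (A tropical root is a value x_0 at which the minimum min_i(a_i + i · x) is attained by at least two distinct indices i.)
Roots: {-2, 2, 6, 8}

Each tropical root is a break point of the lower envelope of the lines y = a_i + i · x (there are 5 lines, with slopes 0, 1, ..., 4). Only the lines that attain the minimum somewhere contribute to roots; other lines are dominated. Here the surviving (envelope) indices are i = 4, i = 3, i = 2, i = 1, i = 0.
Intersections between consecutive envelope lines give the roots: for adjacent envelope indices i < j the intersection is x = (a_i − a_j) / (j − i). Reading off the sorted break points: {-2, 2, 6, 8}.
Verification: at each break x_0, at least two indices attain the minimum of min_i(a_i + i · x_0).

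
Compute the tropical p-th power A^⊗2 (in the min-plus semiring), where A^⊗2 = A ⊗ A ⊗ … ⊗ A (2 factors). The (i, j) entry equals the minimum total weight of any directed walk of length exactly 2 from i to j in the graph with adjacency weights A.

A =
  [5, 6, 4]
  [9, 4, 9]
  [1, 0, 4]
A^⊗2 =
  [5, 4, 8]
  [10, 8, 13]
  [5, 4, 5]

Each entry (A^⊗2)_ij equals the minimum over all length-2 walks i = v_0 → v_1 → … → v_2 = j of Σ_t A[v_t][v_{t+1}]. For example, for (i, j) = (0, 2) we minimise over 3 possible intermediate vertex sequences; the minimum is 8, attained along the walk 0 → 2 → 2.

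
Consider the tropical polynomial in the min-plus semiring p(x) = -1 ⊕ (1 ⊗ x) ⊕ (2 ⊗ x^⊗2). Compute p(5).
p(5) = -1

A tropical monomial a ⊗ x^⊗i evaluates to a + i · x. Evaluating each term at x = 5:
  Term 0 contributes -1 + 0 · 5 = -1
  Term 1 contributes 1 + 1 · 5 = 6
  Term 2 contributes 2 + 2 · 5 = 12
p(5) = ⊕ of these = min[-1, 6, 12] = -1.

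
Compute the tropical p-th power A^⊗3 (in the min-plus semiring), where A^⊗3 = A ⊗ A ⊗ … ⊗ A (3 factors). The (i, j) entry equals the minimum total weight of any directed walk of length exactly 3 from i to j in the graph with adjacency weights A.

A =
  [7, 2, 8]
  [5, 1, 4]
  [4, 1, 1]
A^⊗3 =
  [8, 4, 7]
  [7, 3, 6]
  [6, 3, 3]

Each entry (A^⊗3)_ij equals the minimum over all length-3 walks i = v_0 → v_1 → … → v_3 = j of Σ_t A[v_t][v_{t+1}]. For example, for (i, j) = (0, 2) we minimise over 9 possible intermediate vertex sequences; the minimum is 7, attained along the walk 0 → 1 → 1 → 2.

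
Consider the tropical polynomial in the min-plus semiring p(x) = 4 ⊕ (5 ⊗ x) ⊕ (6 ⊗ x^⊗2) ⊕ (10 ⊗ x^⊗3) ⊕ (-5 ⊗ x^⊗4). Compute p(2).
p(2) = 3

A tropical monomial a ⊗ x^⊗i evaluates to a + i · x. Evaluating each term at x = 2:
  Term 0 contributes 4 + 0 · 2 = 4
  Term 1 contributes 5 + 1 · 2 = 7
  Term 2 contributes 6 + 2 · 2 = 10
  Term 3 contributes 10 + 3 · 2 = 16
  Term 4 contributes -5 + 4 · 2 = 3
p(2) = ⊕ of these = min[4, 7, 10, 16, 3] = 3.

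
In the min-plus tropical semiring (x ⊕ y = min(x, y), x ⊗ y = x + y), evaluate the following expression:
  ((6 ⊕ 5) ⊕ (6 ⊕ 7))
((6 ⊕ 5) ⊕ (6 ⊕ 7)) = 5

Expand innermost to outermost. Recall ⊕ takes the minimum of its arguments and ⊗ takes their sum. Working out the expression ((6 ⊕ 5) ⊕ (6 ⊕ 7)) gives 5.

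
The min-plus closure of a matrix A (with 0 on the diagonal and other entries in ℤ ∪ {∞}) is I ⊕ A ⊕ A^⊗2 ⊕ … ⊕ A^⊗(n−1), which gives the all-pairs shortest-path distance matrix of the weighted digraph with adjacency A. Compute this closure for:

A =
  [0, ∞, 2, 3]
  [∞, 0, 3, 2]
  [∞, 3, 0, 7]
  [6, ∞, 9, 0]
Closure =
  [0, 5, 2, 3]
  [8, 0, 3, 2]
  [11, 3, 0, 5]
  [6, 11, 8, 0]

This is the Floyd-Warshall all-pairs shortest-path computation. For each intermediate vertex k = 0, 1, …, 3, update dist[i][j] ← min(dist[i][j], dist[i][k] + dist[k][j]). The final matrix gives, for each (i, j), the minimum total weight of any directed path from i to j (possibly empty when i = j).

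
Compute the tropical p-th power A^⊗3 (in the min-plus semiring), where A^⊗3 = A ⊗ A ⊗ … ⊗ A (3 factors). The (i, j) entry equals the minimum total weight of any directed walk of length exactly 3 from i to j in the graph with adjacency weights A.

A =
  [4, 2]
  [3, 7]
A^⊗3 =
  [9, 7]
  [8, 9]

Each entry (A^⊗3)_ij equals the minimum over all length-3 walks i = v_0 → v_1 → … → v_3 = j of Σ_t A[v_t][v_{t+1}]. For example, for (i, j) = (0, 1) we minimise over 4 possible intermediate vertex sequences; the minimum is 7, attained along the walk 0 → 1 → 0 → 1.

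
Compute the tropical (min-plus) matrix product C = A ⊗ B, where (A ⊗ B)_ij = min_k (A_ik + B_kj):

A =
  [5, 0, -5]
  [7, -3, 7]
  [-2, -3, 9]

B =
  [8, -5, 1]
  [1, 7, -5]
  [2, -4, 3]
A ⊗ B =
  [-3, -9, -5]
  [-2, 2, -8]
  [-2, -7, -8]

Apply the min-plus product entry-by-entry:
  C[0][0] = min over k of (A[0][0] + B[0][0] = 5 + 8 = 13, A[0][1] + B[1][0] = 0 + 1 = 1, A[0][2] + B[2][0] = -5 + 2 = -3) = -3 (attained at k = 2)
  C[0][1] = min over k of (A[0][0] + B[0][1] = 5 + -5 = 0, A[0][1] + B[1][1] = 0 + 7 = 7, A[0][2] + B[2][1] = -5 + -4 = -9) = -9 (attained at k = 2)
  C[0][2] = min over k of (A[0][0] + B[0][2] = 5 + 1 = 6, A[0][1] + B[1][2] = 0 + -5 = -5, A[0][2] + B[2][2] = -5 + 3 = -2) = -5 (attained at k = 1)
  C[1][0] = min over k of (A[1][0] + B[0][0] = 7 + 8 = 15, A[1][1] + B[1][0] = -3 + 1 = -2, A[1][2] + B[2][0] = 7 + 2 = 9) = -2 (attained at k = 1)
  C[1][1] = min over k of (A[1][0] + B[0][1] = 7 + -5 = 2, A[1][1] + B[1][1] = -3 + 7 = 4, A[1][2] + B[2][1] = 7 + -4 = 3) = 2 (attained at k = 0)
  C[1][2] = min over k of (A[1][0] + B[0][2] = 7 + 1 = 8, A[1][1] + B[1][2] = -3 + -5 = -8, A[1][2] + B[2][2] = 7 + 3 = 10) = -8 (attained at k = 1)
  C[2][0] = min over k of (A[2][0] + B[0][0] = -2 + 8 = 6, A[2][1] + B[1][0] = -3 + 1 = -2, A[2][2] + B[2][0] = 9 + 2 = 11) = -2 (attained at k = 1)
  C[2][1] = min over k of (A[2][0] + B[0][1] = -2 + -5 = -7, A[2][1] + B[1][1] = -3 + 7 = 4, A[2][2] + B[2][1] = 9 + -4 = 5) = -7 (attained at k = 0)
  C[2][2] = min over k of (A[2][0] + B[0][2] = -2 + 1 = -1, A[2][1] + B[1][2] = -3 + -5 = -8, A[2][2] + B[2][2] = 9 + 3 = 12) = -8 (attained at k = 1)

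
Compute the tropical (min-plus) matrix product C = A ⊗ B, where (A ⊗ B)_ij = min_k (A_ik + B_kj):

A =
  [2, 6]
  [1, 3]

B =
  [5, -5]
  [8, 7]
A ⊗ B =
  [7, -3]
  [6, -4]

Apply the min-plus product entry-by-entry:
  C[0][0] = min over k of (A[0][0] + B[0][0] = 2 + 5 = 7, A[0][1] + B[1][0] = 6 + 8 = 14) = 7 (attained at k = 0)
  C[0][1] = min over k of (A[0][0] + B[0][1] = 2 + -5 = -3, A[0][1] + B[1][1] = 6 + 7 = 13) = -3 (attained at k = 0)
  C[1][0] = min over k of (A[1][0] + B[0][0] = 1 + 5 = 6, A[1][1] + B[1][0] = 3 + 8 = 11) = 6 (attained at k = 0)
  C[1][1] = min over k of (A[1][0] + B[0][1] = 1 + -5 = -4, A[1][1] + B[1][1] = 3 + 7 = 10) = -4 (attained at k = 0)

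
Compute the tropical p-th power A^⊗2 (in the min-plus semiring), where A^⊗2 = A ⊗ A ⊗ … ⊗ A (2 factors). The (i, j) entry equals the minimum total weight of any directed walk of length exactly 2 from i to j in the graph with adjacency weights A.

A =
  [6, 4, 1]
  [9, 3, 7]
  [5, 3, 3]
A^⊗2 =
  [6, 4, 4]
  [12, 6, 10]
  [8, 6, 6]

Each entry (A^⊗2)_ij equals the minimum over all length-2 walks i = v_0 → v_1 → … → v_2 = j of Σ_t A[v_t][v_{t+1}]. For example, for (i, j) = (0, 2) we minimise over 3 possible intermediate vertex sequences; the minimum is 4, attained along the walk 0 → 2 → 2.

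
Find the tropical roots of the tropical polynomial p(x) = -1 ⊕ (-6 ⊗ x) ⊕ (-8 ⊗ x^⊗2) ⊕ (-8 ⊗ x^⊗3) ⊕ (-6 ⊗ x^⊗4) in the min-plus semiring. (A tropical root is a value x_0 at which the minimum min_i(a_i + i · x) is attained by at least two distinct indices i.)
Roots: {-2, 0, 2, 5}

Each tropical root is a break point of the lower envelope of the lines y = a_i + i · x (there are 5 lines, with slopes 0, 1, ..., 4). Only the lines that attain the minimum somewhere contribute to roots; other lines are dominated. Here the surviving (envelope) indices are i = 4, i = 3, i = 2, i = 1, i = 0.
Intersections between consecutive envelope lines give the roots: for adjacent envelope indices i < j the intersection is x = (a_i − a_j) / (j − i). Reading off the sorted break points: {-2, 0, 2, 5}.
Verification: at each break x_0, at least two indices attain the minimum of min_i(a_i + i · x_0).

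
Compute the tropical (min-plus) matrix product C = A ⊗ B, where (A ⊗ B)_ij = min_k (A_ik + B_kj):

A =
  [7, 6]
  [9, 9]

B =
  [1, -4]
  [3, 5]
A ⊗ B =
  [8, 3]
  [10, 5]

Apply the min-plus product entry-by-entry:
  C[0][0] = min over k of (A[0][0] + B[0][0] = 7 + 1 = 8, A[0][1] + B[1][0] = 6 + 3 = 9) = 8 (attained at k = 0)
  C[0][1] = min over k of (A[0][0] + B[0][1] = 7 + -4 = 3, A[0][1] + B[1][1] = 6 + 5 = 11) = 3 (attained at k = 0)
  C[1][0] = min over k of (A[1][0] + B[0][0] = 9 + 1 = 10, A[1][1] + B[1][0] = 9 + 3 = 12) = 10 (attained at k = 0)
  C[1][1] = min over k of (A[1][0] + B[0][1] = 9 + -4 = 5, A[1][1] + B[1][1] = 9 + 5 = 14) = 5 (attained at k = 0)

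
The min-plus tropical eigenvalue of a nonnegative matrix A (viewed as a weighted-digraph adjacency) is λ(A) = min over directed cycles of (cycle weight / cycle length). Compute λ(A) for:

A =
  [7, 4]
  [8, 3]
λ(A) = 3

Enumerate directed cycles and compute their means (weight / length). Sample:
  cycle 0 → 0: weight = 7, length = 1, mean = 7/1 ≈ 7.000
  cycle 1 → 1: weight = 3, length = 1, mean = 3/1 ≈ 3.000
  cycle 0 → 1 → 0: weight = 12, length = 2, mean = 12/2 ≈ 6.000
  cycle 1 → 0 → 1: weight = 12, length = 2, mean = 12/2 ≈ 6.000
Minimum mean = 3.000, attained e.g. along the cycle 1 → 1 with weight 3 and length 1. So λ(A) = 3/1 = 3.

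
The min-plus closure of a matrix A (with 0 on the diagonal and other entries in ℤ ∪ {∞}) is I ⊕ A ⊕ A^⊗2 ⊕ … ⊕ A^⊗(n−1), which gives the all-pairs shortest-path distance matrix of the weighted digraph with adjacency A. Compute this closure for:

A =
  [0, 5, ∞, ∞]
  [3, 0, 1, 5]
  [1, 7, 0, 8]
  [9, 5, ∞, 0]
Closure =
  [0, 5, 6, 10]
  [2, 0, 1, 5]
  [1, 6, 0, 8]
  [7, 5, 6, 0]

This is the Floyd-Warshall all-pairs shortest-path computation. For each intermediate vertex k = 0, 1, …, 3, update dist[i][j] ← min(dist[i][j], dist[i][k] + dist[k][j]). The final matrix gives, for each (i, j), the minimum total weight of any directed path from i to j (possibly empty when i = j).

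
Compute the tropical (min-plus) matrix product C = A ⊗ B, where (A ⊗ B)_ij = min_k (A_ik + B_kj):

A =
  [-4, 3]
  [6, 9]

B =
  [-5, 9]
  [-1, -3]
A ⊗ B =
  [-9, 0]
  [1, 6]

Apply the min-plus product entry-by-entry:
  C[0][0] = min over k of (A[0][0] + B[0][0] = -4 + -5 = -9, A[0][1] + B[1][0] = 3 + -1 = 2) = -9 (attained at k = 0)
  C[0][1] = min over k of (A[0][0] + B[0][1] = -4 + 9 = 5, A[0][1] + B[1][1] = 3 + -3 = 0) = 0 (attained at k = 1)
  C[1][0] = min over k of (A[1][0] + B[0][0] = 6 + -5 = 1, A[1][1] + B[1][0] = 9 + -1 = 8) = 1 (attained at k = 0)
  C[1][1] = min over k of (A[1][0] + B[0][1] = 6 + 9 = 15, A[1][1] + B[1][1] = 9 + -3 = 6) = 6 (attained at k = 1)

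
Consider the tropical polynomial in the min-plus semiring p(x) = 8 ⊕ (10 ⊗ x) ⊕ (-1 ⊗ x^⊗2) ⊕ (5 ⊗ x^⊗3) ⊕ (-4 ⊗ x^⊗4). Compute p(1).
p(1) = 0

A tropical monomial a ⊗ x^⊗i evaluates to a + i · x. Evaluating each term at x = 1:
  Term 0 contributes 8 + 0 · 1 = 8
  Term 1 contributes 10 + 1 · 1 = 11
  Term 2 contributes -1 + 2 · 1 = 1
  Term 3 contributes 5 + 3 · 1 = 8
  Term 4 contributes -4 + 4 · 1 = 0
p(1) = ⊕ of these = min[8, 11, 1, 8, 0] = 0.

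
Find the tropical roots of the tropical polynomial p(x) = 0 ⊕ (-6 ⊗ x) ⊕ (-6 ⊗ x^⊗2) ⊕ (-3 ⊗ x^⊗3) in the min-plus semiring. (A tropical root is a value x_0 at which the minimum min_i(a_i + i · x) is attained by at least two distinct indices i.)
Roots: {-3, 0, 6}

Each tropical root is a break point of the lower envelope of the lines y = a_i + i · x (there are 4 lines, with slopes 0, 1, ..., 3). Only the lines that attain the minimum somewhere contribute to roots; other lines are dominated. Here the surviving (envelope) indices are i = 3, i = 2, i = 1, i = 0.
Intersections between consecutive envelope lines give the roots: for adjacent envelope indices i < j the intersection is x = (a_i − a_j) / (j − i). Reading off the sorted break points: {-3, 0, 6}.
Verification: at each break x_0, at least two indices attain the minimum of min_i(a_i + i · x_0).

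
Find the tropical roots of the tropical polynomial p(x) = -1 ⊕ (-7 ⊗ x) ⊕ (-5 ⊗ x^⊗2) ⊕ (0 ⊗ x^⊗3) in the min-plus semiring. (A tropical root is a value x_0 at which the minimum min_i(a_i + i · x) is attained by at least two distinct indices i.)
Roots: {-5, -2, 6}

Each tropical root is a break point of the lower envelope of the lines y = a_i + i · x (there are 4 lines, with slopes 0, 1, ..., 3). Only the lines that attain the minimum somewhere contribute to roots; other lines are dominated. Here the surviving (envelope) indices are i = 3, i = 2, i = 1, i = 0.
Intersections between consecutive envelope lines give the roots: for adjacent envelope indices i < j the intersection is x = (a_i − a_j) / (j − i). Reading off the sorted break points: {-5, -2, 6}.
Verification: at each break x_0, at least two indices attain the minimum of min_i(a_i + i · x_0).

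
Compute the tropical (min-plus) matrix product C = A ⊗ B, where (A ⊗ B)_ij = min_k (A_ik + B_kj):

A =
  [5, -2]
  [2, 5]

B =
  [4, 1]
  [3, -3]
A ⊗ B =
  [1, -5]
  [6, 2]

Apply the min-plus product entry-by-entry:
  C[0][0] = min over k of (A[0][0] + B[0][0] = 5 + 4 = 9, A[0][1] + B[1][0] = -2 + 3 = 1) = 1 (attained at k = 1)
  C[0][1] = min over k of (A[0][0] + B[0][1] = 5 + 1 = 6, A[0][1] + B[1][1] = -2 + -3 = -5) = -5 (attained at k = 1)
  C[1][0] = min over k of (A[1][0] + B[0][0] = 2 + 4 = 6, A[1][1] + B[1][0] = 5 + 3 = 8) = 6 (attained at k = 0)
  C[1][1] = min over k of (A[1][0] + B[0][1] = 2 + 1 = 3, A[1][1] + B[1][1] = 5 + -3 = 2) = 2 (attained at k = 1)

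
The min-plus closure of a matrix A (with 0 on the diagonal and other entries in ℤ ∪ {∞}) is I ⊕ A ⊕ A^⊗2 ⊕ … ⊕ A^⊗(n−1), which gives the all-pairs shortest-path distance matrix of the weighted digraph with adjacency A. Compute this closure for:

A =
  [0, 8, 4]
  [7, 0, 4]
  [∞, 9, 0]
Closure =
  [0, 8, 4]
  [7, 0, 4]
  [16, 9, 0]

This is the Floyd-Warshall all-pairs shortest-path computation. For each intermediate vertex k = 0, 1, …, 2, update dist[i][j] ← min(dist[i][j], dist[i][k] + dist[k][j]). The final matrix gives, for each (i, j), the minimum total weight of any directed path from i to j (possibly empty when i = j).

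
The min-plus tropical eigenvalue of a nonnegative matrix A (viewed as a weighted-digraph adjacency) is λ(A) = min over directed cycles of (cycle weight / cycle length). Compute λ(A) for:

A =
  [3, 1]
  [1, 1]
λ(A) = 1

Enumerate directed cycles and compute their means (weight / length). Sample:
  cycle 0 → 0: weight = 3, length = 1, mean = 3/1 ≈ 3.000
  cycle 1 → 1: weight = 1, length = 1, mean = 1/1 ≈ 1.000
  cycle 0 → 1 → 0: weight = 2, length = 2, mean = 2/2 ≈ 1.000
  cycle 1 → 0 → 1: weight = 2, length = 2, mean = 2/2 ≈ 1.000
Minimum mean = 1.000, attained e.g. along the cycle 1 → 1 with weight 1 and length 1. So λ(A) = 1/1 = 1.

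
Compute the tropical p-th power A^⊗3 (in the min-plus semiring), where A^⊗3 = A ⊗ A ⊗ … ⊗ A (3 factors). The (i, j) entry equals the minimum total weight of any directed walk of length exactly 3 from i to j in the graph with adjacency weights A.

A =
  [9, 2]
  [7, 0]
A^⊗3 =
  [9, 2]
  [7, 0]

Each entry (A^⊗3)_ij equals the minimum over all length-3 walks i = v_0 → v_1 → … → v_3 = j of Σ_t A[v_t][v_{t+1}]. For example, for (i, j) = (0, 1) we minimise over 4 possible intermediate vertex sequences; the minimum is 2, attained along the walk 0 → 1 → 1 → 1.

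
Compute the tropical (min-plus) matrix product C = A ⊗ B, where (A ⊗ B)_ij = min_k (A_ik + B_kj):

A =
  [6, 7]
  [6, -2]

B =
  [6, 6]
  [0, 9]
A ⊗ B =
  [7, 12]
  [-2, 7]

Apply the min-plus product entry-by-entry:
  C[0][0] = min over k of (A[0][0] + B[0][0] = 6 + 6 = 12, A[0][1] + B[1][0] = 7 + 0 = 7) = 7 (attained at k = 1)
  C[0][1] = min over k of (A[0][0] + B[0][1] = 6 + 6 = 12, A[0][1] + B[1][1] = 7 + 9 = 16) = 12 (attained at k = 0)
  C[1][0] = min over k of (A[1][0] + B[0][0] = 6 + 6 = 12, A[1][1] + B[1][0] = -2 + 0 = -2) = -2 (attained at k = 1)
  C[1][1] = min over k of (A[1][0] + B[0][1] = 6 + 6 = 12, A[1][1] + B[1][1] = -2 + 9 = 7) = 7 (attained at k = 1)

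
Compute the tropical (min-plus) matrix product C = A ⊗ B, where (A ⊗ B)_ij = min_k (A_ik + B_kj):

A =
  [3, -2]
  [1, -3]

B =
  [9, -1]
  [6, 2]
A ⊗ B =
  [4, 0]
  [3, -1]

Apply the min-plus product entry-by-entry:
  C[0][0] = min over k of (A[0][0] + B[0][0] = 3 + 9 = 12, A[0][1] + B[1][0] = -2 + 6 = 4) = 4 (attained at k = 1)
  C[0][1] = min over k of (A[0][0] + B[0][1] = 3 + -1 = 2, A[0][1] + B[1][1] = -2 + 2 = 0) = 0 (attained at k = 1)
  C[1][0] = min over k of (A[1][0] + B[0][0] = 1 + 9 = 10, A[1][1] + B[1][0] = -3 + 6 = 3) = 3 (attained at k = 1)
  C[1][1] = min over k of (A[1][0] + B[0][1] = 1 + -1 = 0, A[1][1] + B[1][1] = -3 + 2 = -1) = -1 (attained at k = 1)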